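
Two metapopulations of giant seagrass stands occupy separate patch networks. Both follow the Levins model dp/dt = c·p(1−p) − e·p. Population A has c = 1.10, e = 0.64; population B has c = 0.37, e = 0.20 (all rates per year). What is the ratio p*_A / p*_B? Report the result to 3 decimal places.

A: p*_A = 1 − 0.64/1.10 = 0.4182.
B: p*_B = 1 − 0.20/0.37 = 0.4595.
p*_A / p*_B = 0.4182/0.4595 = 0.9102.

0.910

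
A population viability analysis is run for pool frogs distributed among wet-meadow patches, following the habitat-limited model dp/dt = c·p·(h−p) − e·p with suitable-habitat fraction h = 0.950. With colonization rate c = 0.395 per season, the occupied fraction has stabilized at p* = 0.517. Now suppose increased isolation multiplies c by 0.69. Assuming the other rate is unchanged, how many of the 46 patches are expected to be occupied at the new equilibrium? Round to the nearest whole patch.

15

Balance c(h−p*) = e gives e = 0.395×(0.95 − 0.51700) = 0.17103.
New p* = 0.95 − e/c = 0.95 − 0.17103/0.27255 = 0.32248.
Expected occupied = 46 × 0.32248 = 14.83 ≈ 15.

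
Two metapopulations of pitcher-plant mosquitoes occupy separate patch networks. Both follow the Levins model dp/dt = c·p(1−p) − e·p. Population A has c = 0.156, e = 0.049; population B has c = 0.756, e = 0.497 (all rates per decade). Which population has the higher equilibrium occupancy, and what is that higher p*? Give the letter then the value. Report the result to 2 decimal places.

A: p*_A = 1 − 0.049/0.156 = 0.6859.
B: p*_B = 1 − 0.497/0.756 = 0.3426.
A is higher at 0.6859.

A, 0.69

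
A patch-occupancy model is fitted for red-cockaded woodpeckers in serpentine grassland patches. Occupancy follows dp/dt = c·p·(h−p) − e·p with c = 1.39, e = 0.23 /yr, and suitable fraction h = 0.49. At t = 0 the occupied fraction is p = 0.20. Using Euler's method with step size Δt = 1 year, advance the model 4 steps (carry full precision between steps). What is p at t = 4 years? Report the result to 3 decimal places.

Update rule: p ← p + [c·p·(h−p) − e·p]·Δt with Δt = 1.
step 1: Δp = +0.03462, p = 0.23462
step 2: Δp = +0.02932, p = 0.26394
step 3: Δp = +0.02223, p = 0.28617
step 4: Δp = +0.01526, p = 0.30143

0.301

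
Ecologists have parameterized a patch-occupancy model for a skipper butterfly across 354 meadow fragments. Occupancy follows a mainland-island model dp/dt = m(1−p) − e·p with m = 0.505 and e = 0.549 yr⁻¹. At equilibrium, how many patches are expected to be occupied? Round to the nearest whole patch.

p* = m/(m+e) = 0.505/1.0540 = 0.4791.
Expected occupied patches = N × p* = 354 × 0.4791 = 169.61 ≈ 170.

170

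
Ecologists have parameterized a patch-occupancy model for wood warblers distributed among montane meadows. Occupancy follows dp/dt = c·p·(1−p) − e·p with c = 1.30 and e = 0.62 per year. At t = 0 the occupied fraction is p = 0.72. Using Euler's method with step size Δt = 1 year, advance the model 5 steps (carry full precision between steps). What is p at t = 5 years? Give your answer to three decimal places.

Update rule: p ← p + [c·p·(1−p) − e·p]·Δt with Δt = 1.
t = 1: p = 0.72000 + (-0.18432) = 0.53568
t = 2: p = 0.53568 + (-0.00878) = 0.52690
t = 3: p = 0.52690 + (-0.00262) = 0.52428
t = 4: p = 0.52428 + (-0.00082) = 0.52346
t = 5: p = 0.52346 + (-0.00026) = 0.52320

0.523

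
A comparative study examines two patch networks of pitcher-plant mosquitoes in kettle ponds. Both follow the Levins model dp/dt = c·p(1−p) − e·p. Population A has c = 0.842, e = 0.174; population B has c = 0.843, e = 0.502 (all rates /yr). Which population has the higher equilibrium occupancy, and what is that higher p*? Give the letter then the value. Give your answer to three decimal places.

A: p*_A = 1 − 0.174/0.842 = 0.7933.
B: p*_B = 1 − 0.502/0.843 = 0.4045.
A is higher at 0.7933.

A, 0.793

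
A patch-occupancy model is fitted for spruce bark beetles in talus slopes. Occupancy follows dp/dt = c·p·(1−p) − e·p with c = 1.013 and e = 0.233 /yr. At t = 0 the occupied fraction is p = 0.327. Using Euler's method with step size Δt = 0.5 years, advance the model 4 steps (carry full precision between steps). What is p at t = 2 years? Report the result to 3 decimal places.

Update rule: p ← p + [c·p·(1−p) − e·p]·Δt with Δt = 0.5.
t = 0.5: p = 0.32700 + (+0.07337) = 0.40037
t = 1: p = 0.40037 + (+0.07495) = 0.47532
t = 1.5: p = 0.47532 + (+0.07094) = 0.54627
t = 2: p = 0.54627 + (+0.06190) = 0.60817

0.608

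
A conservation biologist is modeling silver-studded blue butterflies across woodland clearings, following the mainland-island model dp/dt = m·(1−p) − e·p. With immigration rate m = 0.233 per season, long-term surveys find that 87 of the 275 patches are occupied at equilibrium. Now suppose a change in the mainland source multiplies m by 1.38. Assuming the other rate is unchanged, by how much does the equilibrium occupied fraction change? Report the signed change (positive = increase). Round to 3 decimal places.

0.073

Observed p* = 87/275 = 0.31636.
Balance m(1−p*) = e·p* gives e = m(1−p*)/p* = 0.233×0.68364/0.31636 = 0.50350.
New p* = m/(m+e) = 0.32154/(0.32154+0.50350) = 0.38973.
Δp* = 0.38973 − 0.31636 = +0.07337.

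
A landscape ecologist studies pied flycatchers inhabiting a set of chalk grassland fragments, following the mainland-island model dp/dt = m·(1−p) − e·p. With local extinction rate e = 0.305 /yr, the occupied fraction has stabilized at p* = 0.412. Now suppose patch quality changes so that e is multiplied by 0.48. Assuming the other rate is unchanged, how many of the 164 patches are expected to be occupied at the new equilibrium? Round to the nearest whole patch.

Balance m(1−p*) = e·p* gives m = e·p*/(1−p*) = 0.305×0.41200/0.58800 = 0.21371.
New p* = m/(m+e) = 0.21371/(0.21371+0.14640) = 0.59346.
Expected occupied = 164 × 0.59346 = 97.33 ≈ 97.

97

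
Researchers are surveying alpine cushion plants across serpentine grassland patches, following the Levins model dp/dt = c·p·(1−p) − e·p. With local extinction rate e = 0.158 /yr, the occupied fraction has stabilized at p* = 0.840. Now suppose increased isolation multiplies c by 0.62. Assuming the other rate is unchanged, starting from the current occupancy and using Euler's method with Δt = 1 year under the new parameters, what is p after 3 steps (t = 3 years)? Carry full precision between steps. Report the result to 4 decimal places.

0.7550

Balance c(1−p*) = e gives c = e/(1 − 0.84000) = 0.158/0.16000 = 0.98750.
Starting from p₀ = 0.84000; update p ← p + (dp/dt)·Δt with the new parameters.
t = 1: p = 0.84000 + (-0.05043) = 0.78957
t = 2: p = 0.78957 + (-0.02303) = 0.76654
t = 3: p = 0.76654 + (-0.01155) = 0.75499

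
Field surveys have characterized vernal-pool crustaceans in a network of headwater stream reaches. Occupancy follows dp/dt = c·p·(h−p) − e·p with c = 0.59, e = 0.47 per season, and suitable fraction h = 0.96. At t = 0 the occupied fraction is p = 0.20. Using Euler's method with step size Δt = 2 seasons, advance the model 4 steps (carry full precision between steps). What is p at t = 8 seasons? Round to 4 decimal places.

0.1767

Update rule: p ← p + [c·p·(h−p) − e·p]·Δt with Δt = 2.
t = 2: p = 0.20000 + (-0.00864) = 0.19136
t = 4: p = 0.19136 + (-0.00632) = 0.18504
t = 6: p = 0.18504 + (-0.00473) = 0.18032
t = 8: p = 0.18032 + (-0.00360) = 0.17671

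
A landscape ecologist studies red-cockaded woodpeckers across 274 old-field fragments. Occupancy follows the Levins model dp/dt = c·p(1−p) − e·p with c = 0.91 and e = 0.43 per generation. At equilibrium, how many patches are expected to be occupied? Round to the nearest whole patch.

145

p* = 1 − e/c = 1 − 0.43/0.91 = 0.5275.
Expected occupied patches = N × p* = 274 × 0.5275 = 144.53 ≈ 145.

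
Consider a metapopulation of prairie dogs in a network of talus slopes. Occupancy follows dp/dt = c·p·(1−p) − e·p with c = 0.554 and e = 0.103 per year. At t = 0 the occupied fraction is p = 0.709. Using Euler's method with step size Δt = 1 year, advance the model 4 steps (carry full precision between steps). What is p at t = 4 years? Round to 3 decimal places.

Update rule: p ← p + [c·p·(1−p) − e·p]·Δt with Δt = 1.
p: 0.70900 → 0.75027  (Δp = +0.04127)
p: 0.75027 → 0.77679  (Δp = +0.02652)
p: 0.77679 → 0.79284  (Δp = +0.01605)
p: 0.79284 → 0.80217  (Δp = +0.00933)

0.802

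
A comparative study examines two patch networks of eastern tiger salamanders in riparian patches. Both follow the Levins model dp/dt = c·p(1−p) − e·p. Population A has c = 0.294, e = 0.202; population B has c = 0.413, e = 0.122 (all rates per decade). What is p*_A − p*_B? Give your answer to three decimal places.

A: p*_A = 1 − 0.202/0.294 = 0.3129.
B: p*_B = 1 − 0.122/0.413 = 0.7046.
p*_A − p*_B = 0.3129 − 0.7046 = -0.3917.

-0.392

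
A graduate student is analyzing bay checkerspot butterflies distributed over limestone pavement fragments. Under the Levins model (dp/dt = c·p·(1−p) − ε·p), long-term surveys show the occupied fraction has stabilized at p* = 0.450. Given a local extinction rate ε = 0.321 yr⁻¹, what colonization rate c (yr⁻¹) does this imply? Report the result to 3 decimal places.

At equilibrium c(1−p*) = ε, so c = ε/(1−p*).
c = 0.321/(1 − 0.450) = 0.321/0.5500 = 0.5836.

0.584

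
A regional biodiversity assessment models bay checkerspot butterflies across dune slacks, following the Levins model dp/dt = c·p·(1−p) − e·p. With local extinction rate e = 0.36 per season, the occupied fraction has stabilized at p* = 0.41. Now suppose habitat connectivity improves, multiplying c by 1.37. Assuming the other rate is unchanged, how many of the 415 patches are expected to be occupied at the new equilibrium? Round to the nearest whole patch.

Balance c(1−p*) = e gives c = e/(1 − 0.41000) = 0.36/0.59000 = 0.61017.
New p* = 1 − e/c = 1 − 0.36000/0.83593 = 0.56934.
Expected occupied = 415 × 0.56934 = 236.28 ≈ 236.

236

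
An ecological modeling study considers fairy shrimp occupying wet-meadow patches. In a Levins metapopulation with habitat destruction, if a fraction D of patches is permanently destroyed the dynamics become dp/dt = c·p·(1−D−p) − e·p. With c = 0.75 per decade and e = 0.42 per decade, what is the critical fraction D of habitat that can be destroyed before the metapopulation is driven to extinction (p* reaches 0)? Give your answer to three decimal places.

0.440

The nontrivial equilibrium is p* = (1−D) − e/c; extinction occurs when this hits zero.
So D_crit = 1 − e/c = 1 − 0.42/0.75 = 1 − 0.5600 = 0.4400.
This equals the undisturbed p*, a classic result of Lande's extension.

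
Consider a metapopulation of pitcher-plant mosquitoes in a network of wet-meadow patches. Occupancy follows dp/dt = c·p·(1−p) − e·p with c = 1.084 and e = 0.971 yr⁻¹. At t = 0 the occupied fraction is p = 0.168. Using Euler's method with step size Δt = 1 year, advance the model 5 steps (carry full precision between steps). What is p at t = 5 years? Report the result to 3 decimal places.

Update rule: p ← p + [c·p·(1−p) − e·p]·Δt with Δt = 1.
step 1: Δp = -0.01161, p = 0.15639
step 2: Δp = -0.00884, p = 0.14755
step 3: Δp = -0.00693, p = 0.14062
step 4: Δp = -0.00555, p = 0.13508
step 5: Δp = -0.00451, p = 0.13056

0.131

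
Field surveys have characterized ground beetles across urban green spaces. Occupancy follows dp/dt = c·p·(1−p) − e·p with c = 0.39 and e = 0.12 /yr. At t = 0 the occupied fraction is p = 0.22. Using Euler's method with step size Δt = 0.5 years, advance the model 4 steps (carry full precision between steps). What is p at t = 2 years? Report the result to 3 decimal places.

Update rule: p ← p + [c·p·(1−p) − e·p]·Δt with Δt = 0.5.
  1  |  dp/dt·Δt = +0.020262  |  p_1 = 0.240262
  2  |  dp/dt·Δt = +0.021179  |  p_2 = 0.261441
  3  |  dp/dt·Δt = +0.021966  |  p_3 = 0.283407
  4  |  dp/dt·Δt = +0.022598  |  p_4 = 0.306004

0.306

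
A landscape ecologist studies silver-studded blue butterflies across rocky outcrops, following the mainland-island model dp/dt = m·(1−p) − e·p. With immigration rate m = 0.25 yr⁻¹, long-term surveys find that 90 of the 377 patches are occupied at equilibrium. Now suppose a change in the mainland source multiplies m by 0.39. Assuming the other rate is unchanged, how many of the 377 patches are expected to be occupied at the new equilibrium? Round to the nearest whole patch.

41

Observed p* = 90/377 = 0.23873.
Balance m(1−p*) = e·p* gives e = m(1−p*)/p* = 0.25×0.76127/0.23873 = 0.79721.
New p* = m/(m+e) = 0.09750/(0.09750+0.79721) = 0.10897.
Expected occupied = 377 × 0.10897 = 41.08 ≈ 41.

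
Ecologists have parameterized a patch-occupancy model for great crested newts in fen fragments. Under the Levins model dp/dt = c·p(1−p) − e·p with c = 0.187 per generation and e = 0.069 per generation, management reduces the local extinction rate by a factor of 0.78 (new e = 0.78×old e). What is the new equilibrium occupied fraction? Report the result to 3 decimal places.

0.712

Before: p* = 1 − 0.069/0.187 = 0.6310.
After the change, c = 0.187, e = 0.05382, so p* = 1 − 0.05382/0.187 = 0.7122.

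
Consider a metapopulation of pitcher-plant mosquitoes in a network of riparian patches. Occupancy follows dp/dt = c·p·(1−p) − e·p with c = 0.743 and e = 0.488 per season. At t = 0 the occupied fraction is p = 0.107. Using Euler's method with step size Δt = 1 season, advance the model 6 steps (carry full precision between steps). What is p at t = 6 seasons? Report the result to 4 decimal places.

0.2317

Update rule: p ← p + [c·p·(1−p) − e·p]·Δt with Δt = 1.
step 1: Δp = +0.01878, p = 0.12578
step 2: Δp = +0.02032, p = 0.14610
step 3: Δp = +0.02140, p = 0.16749
step 4: Δp = +0.02187, p = 0.18936
step 5: Δp = +0.02164, p = 0.21100
step 6: Δp = +0.02073, p = 0.23173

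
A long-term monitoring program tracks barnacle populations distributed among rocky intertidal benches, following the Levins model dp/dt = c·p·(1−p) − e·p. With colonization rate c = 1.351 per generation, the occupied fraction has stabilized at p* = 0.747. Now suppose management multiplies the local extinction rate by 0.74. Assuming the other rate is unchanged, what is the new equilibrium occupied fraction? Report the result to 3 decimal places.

Balance c(1−p*) = e gives e = 1.351×(1 − 0.74700) = 0.34180.
New p* = 1 − e/c = 1 − 0.25293/1.35100 = 0.81278.

0.813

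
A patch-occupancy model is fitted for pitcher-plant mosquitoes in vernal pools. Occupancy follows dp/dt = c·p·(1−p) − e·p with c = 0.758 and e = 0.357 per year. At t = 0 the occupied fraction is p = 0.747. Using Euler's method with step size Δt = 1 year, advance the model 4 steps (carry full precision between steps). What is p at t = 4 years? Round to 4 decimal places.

Update rule: p ← p + [c·p·(1−p) − e·p]·Δt with Δt = 1.
step 1: Δp = -0.12342, p = 0.62358
step 2: Δp = -0.04469, p = 0.57888
step 3: Δp = -0.02188, p = 0.55701
step 4: Δp = -0.01181, p = 0.54519

0.5452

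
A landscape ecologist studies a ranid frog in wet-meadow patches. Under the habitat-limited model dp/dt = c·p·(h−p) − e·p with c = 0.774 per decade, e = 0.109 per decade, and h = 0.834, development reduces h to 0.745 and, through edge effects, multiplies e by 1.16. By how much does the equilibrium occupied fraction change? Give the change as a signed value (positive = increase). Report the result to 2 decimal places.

-0.11

Before: p* = h − e/c = 0.834 − 0.109/0.774 = 0.834 − 0.1408 = 0.6932.
After: c = 0.774, e = 0.12644, h = 0.745; p* = 0.745 − 0.12644/0.774 = 0.5816.
Δp* = 0.5816 − 0.6932 = -0.1115.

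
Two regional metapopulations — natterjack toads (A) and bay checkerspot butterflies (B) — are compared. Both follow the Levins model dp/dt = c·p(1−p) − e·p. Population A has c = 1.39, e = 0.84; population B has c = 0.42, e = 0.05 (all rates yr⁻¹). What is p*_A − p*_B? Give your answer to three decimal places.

-0.485

A: p*_A = 1 − 0.84/1.39 = 0.3957.
B: p*_B = 1 − 0.05/0.42 = 0.8810.
p*_A − p*_B = 0.3957 − 0.8810 = -0.4853.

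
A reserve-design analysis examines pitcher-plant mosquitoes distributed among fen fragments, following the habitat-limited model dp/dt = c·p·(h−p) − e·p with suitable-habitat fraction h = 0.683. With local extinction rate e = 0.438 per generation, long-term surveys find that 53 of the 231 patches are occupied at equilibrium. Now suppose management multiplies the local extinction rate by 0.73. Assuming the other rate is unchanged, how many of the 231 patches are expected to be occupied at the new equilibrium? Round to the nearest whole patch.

Observed p* = 53/231 = 0.22944.
Balance c(h−p*) = e gives c = e/(0.683 − 0.22944) = 0.438/0.45356 = 0.96569.
New p* = 0.683 − e/c = 0.683 − 0.31974/0.96569 = 0.35190.
Expected occupied = 231 × 0.35190 = 81.29 ≈ 81.

81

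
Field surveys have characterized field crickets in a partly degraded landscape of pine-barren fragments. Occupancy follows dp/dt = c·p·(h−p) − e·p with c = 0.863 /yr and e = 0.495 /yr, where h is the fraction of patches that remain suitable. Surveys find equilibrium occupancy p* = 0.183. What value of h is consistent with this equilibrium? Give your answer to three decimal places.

At equilibrium c(h−p*) = e, so h = p* + e/c.
h = 0.183 + 0.495/0.863 = 0.183 + 0.5736 = 0.7566.

0.757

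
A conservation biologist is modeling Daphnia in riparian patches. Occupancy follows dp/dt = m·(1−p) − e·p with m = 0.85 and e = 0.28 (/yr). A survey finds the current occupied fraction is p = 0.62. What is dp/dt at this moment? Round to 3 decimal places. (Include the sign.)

0.149

Colonization term: m·(1−p) = 0.85×0.3800 = 0.32300.
Extinction term: e·p = 0.17360.
dp/dt = 0.32300 − 0.17360 = 0.14940.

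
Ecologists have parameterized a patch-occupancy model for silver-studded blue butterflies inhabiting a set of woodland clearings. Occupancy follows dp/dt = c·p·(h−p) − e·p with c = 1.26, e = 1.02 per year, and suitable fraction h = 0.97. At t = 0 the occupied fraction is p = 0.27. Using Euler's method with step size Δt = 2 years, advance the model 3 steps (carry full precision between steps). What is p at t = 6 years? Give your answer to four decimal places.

0.1703

Update rule: p ← p + [c·p·(h−p) − e·p]·Δt with Δt = 2.
t = 2: p = 0.27000 + (-0.07452) = 0.19548
t = 4: p = 0.19548 + (-0.01724) = 0.17824
t = 6: p = 0.17824 + (-0.00798) = 0.17026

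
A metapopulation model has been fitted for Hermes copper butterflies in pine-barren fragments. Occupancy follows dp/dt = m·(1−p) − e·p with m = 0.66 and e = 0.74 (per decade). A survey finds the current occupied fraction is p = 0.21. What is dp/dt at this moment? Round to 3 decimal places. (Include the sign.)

0.366

Colonization term: m·(1−p) = 0.66×0.7900 = 0.52140.
Extinction term: e·p = 0.15540.
dp/dt = 0.52140 − 0.15540 = 0.36600.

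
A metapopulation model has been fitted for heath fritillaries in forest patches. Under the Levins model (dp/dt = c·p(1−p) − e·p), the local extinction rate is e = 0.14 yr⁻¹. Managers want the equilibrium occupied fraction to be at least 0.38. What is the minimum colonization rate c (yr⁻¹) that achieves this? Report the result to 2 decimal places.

0.23

p* = 1 − e/c ≥ 0.38 requires e/c ≤ 0.6200, i.e. c ≥ e/0.6200.
c_min = 0.14/0.6200 = 0.2258.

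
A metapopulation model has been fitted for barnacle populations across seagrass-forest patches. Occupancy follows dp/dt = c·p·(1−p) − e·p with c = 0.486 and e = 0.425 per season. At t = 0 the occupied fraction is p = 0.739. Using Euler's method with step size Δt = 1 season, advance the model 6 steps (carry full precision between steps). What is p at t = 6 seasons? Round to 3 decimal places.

Update rule: p ← p + [c·p·(1−p) − e·p]·Δt with Δt = 1.
step 1: Δp = -0.22034, p = 0.51866
step 2: Δp = -0.09910, p = 0.41956
step 3: Δp = -0.05996, p = 0.35960
step 4: Δp = -0.04091, p = 0.31869
step 5: Δp = -0.02992, p = 0.28877
step 6: Δp = -0.02291, p = 0.26586

0.266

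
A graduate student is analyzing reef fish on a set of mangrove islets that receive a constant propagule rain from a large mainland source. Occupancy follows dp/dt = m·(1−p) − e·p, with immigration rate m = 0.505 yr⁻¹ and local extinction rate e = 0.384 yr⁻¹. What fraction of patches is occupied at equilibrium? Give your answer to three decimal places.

Setting dp/dt = 0: m − m·p* = e·p*, so m = (m+e)·p*.
p* = m/(m+e) = 0.505/(0.505+0.384) = 0.505/0.8890 = 0.5681.

0.568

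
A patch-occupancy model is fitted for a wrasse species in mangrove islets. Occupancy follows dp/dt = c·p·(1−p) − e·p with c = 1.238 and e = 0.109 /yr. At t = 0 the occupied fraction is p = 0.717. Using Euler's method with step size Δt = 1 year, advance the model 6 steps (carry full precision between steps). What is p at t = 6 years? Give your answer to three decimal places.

Update rule: p ← p + [c·p·(1−p) − e·p]·Δt with Δt = 1.
step 1: Δp = +0.17305, p = 0.89005
step 2: Δp = +0.02414, p = 0.91419
step 3: Δp = -0.00253, p = 0.91166
step 4: Δp = +0.00033, p = 0.91199
step 5: Δp = -0.00004, p = 0.91195
step 6: Δp = +0.00001, p = 0.91196

0.912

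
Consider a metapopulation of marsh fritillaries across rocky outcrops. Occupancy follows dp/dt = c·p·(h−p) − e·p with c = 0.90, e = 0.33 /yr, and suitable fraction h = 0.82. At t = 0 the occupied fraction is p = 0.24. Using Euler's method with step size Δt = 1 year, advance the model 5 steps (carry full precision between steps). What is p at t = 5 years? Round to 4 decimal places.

Update rule: p ← p + [c·p·(h−p) − e·p]·Δt with Δt = 1.
t = 1: p = 0.24000 + (+0.04608) = 0.28608
t = 2: p = 0.28608 + (+0.04306) = 0.32914
t = 3: p = 0.32914 + (+0.03679) = 0.36593
t = 4: p = 0.36593 + (+0.02878) = 0.39472
t = 5: p = 0.39472 + (+0.02082) = 0.41554

0.4155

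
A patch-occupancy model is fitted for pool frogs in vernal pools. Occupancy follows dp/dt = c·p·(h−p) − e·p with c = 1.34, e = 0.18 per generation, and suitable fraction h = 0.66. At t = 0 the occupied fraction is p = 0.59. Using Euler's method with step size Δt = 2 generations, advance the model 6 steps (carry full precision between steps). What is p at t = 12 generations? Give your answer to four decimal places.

0.5260

Update rule: p ← p + [c·p·(h−p) − e·p]·Δt with Δt = 2.
step 1: Δp = -0.10172, p = 0.48828
step 2: Δp = +0.04893, p = 0.53721
step 3: Δp = -0.01661, p = 0.52060
step 4: Δp = +0.00708, p = 0.52768
step 5: Δp = -0.00284, p = 0.52484
step 6: Δp = +0.00117, p = 0.52601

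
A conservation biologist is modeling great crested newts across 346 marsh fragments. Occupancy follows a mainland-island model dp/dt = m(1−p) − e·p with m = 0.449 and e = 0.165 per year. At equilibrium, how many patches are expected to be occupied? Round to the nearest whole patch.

p* = m/(m+e) = 0.449/0.6140 = 0.7313.
Expected occupied patches = N × p* = 346 × 0.7313 = 253.02 ≈ 253.

253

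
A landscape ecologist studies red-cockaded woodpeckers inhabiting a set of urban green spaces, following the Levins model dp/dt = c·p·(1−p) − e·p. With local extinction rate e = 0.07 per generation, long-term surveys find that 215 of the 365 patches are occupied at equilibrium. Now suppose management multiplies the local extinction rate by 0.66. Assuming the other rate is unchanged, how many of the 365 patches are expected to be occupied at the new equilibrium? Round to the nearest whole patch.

266

Observed p* = 215/365 = 0.58904.
Balance c(1−p*) = e gives c = e/(1 − 0.58904) = 0.07/0.41096 = 0.17033.
New p* = 1 − e/c = 1 − 0.04620/0.17033 = 0.72876.
Expected occupied = 365 × 0.72876 = 266.00 ≈ 266.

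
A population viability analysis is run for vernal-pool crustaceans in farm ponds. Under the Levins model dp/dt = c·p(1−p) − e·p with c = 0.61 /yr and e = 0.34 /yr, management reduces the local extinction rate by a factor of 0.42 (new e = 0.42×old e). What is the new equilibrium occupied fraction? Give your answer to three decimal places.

Before: p* = 1 − 0.34/0.61 = 0.4426.
After the change, c = 0.61, e = 0.1428, so p* = 1 − 0.1428/0.61 = 0.7659.

0.766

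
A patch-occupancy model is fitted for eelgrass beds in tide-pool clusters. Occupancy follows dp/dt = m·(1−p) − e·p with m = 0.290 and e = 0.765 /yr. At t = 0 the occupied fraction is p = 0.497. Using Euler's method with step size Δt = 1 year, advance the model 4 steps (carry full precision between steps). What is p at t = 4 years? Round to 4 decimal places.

0.2749

Update rule: p ← p + [m·(1−p) − e·p]·Δt with Δt = 1.
  1  |  dp/dt·Δt = -0.234335  |  p_1 = 0.262665
  2  |  dp/dt·Δt = +0.012888  |  p_2 = 0.275553
  3  |  dp/dt·Δt = -0.000709  |  p_3 = 0.274845
  4  |  dp/dt·Δt = +0.000039  |  p_4 = 0.274884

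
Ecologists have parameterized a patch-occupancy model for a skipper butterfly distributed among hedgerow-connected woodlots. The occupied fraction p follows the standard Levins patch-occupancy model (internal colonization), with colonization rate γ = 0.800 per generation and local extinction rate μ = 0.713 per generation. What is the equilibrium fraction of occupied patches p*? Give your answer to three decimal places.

Setting dp/dt = 0 and dividing through by p* gives γ·(1−p*) = μ.
So p* = 1 − μ/γ = 1 − 0.713/0.800 = 1 − 0.8912 = 0.1088.

0.109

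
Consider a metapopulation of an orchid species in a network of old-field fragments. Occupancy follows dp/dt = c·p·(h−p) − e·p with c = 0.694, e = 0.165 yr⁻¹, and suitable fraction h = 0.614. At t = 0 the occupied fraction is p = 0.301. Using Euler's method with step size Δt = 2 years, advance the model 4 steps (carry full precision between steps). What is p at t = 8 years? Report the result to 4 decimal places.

Update rule: p ← p + [c·p·(h−p) − e·p]·Δt with Δt = 2.
  1  |  dp/dt·Δt = +0.031438  |  p_1 = 0.332438
  2  |  dp/dt·Δt = +0.020215  |  p_2 = 0.352653
  3  |  dp/dt·Δt = +0.011549  |  p_3 = 0.364202
  4  |  dp/dt·Δt = +0.006089  |  p_4 = 0.370291

0.3703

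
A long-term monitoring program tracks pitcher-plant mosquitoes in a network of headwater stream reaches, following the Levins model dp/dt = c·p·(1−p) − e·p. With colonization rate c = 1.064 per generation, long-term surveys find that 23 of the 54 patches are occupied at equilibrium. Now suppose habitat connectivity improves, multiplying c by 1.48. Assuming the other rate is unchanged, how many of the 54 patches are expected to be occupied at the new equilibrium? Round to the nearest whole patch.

33

Observed p* = 23/54 = 0.42593.
Balance c(1−p*) = e gives e = 1.064×(1 − 0.42593) = 0.61081.
New p* = 1 − e/c = 1 − 0.61081/1.57472 = 0.61212.
Expected occupied = 54 × 0.61212 = 33.05 ≈ 33.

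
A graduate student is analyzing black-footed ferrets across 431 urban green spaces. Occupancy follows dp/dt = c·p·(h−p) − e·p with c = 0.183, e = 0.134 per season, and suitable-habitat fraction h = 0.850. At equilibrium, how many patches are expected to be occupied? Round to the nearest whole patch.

51

p* = h − e/c = 0.850 − 0.7322 = 0.1178.
Expected occupied patches = N × p* = 431 × 0.1178 = 50.75 ≈ 51.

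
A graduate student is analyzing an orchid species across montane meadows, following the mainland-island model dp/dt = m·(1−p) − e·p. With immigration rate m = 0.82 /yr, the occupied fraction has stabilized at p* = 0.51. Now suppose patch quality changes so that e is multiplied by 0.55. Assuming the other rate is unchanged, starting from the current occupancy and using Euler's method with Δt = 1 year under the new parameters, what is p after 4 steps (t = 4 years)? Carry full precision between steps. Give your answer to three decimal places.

Balance m(1−p*) = e·p* gives e = m(1−p*)/p* = 0.82×0.49000/0.51000 = 0.78784.
Starting from p₀ = 0.51000; update p ← p + (dp/dt)·Δt with the new parameters.
t = 1: p = 0.51000 + (+0.18081) = 0.69081
t = 2: p = 0.69081 + (-0.04580) = 0.64501
t = 3: p = 0.64501 + (+0.01160) = 0.65661
t = 4: p = 0.65661 + (-0.00294) = 0.65367

0.654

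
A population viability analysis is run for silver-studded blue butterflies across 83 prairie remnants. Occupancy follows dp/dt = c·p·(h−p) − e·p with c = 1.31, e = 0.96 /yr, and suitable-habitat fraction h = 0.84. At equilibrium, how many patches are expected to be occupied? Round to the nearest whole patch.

9

p* = h − e/c = 0.84 − 0.7328 = 0.1072.
Expected occupied patches = N × p* = 83 × 0.1072 = 8.90 ≈ 9.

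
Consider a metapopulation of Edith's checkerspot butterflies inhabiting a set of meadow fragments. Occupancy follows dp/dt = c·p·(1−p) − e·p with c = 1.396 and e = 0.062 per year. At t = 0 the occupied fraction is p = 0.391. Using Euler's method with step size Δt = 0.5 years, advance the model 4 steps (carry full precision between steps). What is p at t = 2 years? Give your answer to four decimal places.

Update rule: p ← p + [c·p·(1−p) − e·p]·Δt with Δt = 0.5.
  1  |  dp/dt·Δt = +0.154086  |  p_1 = 0.545086
  2  |  dp/dt·Δt = +0.156183  |  p_2 = 0.701270
  3  |  dp/dt·Δt = +0.124485  |  p_3 = 0.825755
  4  |  dp/dt·Δt = +0.074833  |  p_4 = 0.900587

0.9006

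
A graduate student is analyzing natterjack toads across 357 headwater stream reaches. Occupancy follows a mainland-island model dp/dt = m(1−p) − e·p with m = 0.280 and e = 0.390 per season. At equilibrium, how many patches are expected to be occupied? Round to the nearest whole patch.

149

p* = m/(m+e) = 0.280/0.6700 = 0.4179.
Expected occupied patches = N × p* = 357 × 0.4179 = 149.19 ≈ 149.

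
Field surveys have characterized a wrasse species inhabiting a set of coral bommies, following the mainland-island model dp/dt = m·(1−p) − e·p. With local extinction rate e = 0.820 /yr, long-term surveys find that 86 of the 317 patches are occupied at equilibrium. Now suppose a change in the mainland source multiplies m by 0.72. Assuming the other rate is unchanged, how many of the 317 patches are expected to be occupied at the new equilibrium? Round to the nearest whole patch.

Observed p* = 86/317 = 0.27129.
Balance m(1−p*) = e·p* gives m = e·p*/(1−p*) = 0.820×0.27129/0.72871 = 0.30528.
New p* = m/(m+e) = 0.21980/(0.21980+0.82000) = 0.21139.
Expected occupied = 317 × 0.21139 = 67.01 ≈ 67.

67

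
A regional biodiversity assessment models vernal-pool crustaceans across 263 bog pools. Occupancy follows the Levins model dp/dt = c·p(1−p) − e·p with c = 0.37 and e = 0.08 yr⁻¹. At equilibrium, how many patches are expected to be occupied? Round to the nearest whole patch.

p* = 1 − e/c = 1 − 0.08/0.37 = 0.7838.
Expected occupied patches = N × p* = 263 × 0.7838 = 206.14 ≈ 206.

206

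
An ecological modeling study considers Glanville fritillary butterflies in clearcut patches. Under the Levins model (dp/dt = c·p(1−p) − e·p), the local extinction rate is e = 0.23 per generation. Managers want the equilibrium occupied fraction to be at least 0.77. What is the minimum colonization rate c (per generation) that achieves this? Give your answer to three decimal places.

p* = 1 − e/c ≥ 0.77 requires e/c ≤ 0.2300, i.e. c ≥ e/0.2300.
c_min = 0.23/0.2300 = 1.0000.

1.000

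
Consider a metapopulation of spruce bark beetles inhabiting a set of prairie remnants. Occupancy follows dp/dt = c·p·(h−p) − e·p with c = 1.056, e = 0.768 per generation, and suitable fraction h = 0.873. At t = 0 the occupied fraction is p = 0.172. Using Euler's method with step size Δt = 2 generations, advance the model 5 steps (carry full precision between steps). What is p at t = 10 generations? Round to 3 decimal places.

0.149

Update rule: p ← p + [c·p·(h−p) − e·p]·Δt with Δt = 2.
step 1: Δp = -0.00954, p = 0.16246
step 2: Δp = -0.00574, p = 0.15672
step 3: Δp = -0.00364, p = 0.15308
step 4: Δp = -0.00238, p = 0.15070
step 5: Δp = -0.00158, p = 0.14912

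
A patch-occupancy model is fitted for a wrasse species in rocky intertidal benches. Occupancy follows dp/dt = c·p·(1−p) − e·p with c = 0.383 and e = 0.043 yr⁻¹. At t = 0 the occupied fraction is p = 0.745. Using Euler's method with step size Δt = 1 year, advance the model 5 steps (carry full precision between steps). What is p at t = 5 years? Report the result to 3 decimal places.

0.865

Update rule: p ← p + [c·p·(1−p) − e·p]·Δt with Δt = 1.
t = 1: p = 0.74500 + (+0.04073) = 0.78573
t = 2: p = 0.78573 + (+0.03070) = 0.81642
t = 3: p = 0.81642 + (+0.02230) = 0.83872
t = 4: p = 0.83872 + (+0.01574) = 0.85446
t = 5: p = 0.85446 + (+0.01089) = 0.86535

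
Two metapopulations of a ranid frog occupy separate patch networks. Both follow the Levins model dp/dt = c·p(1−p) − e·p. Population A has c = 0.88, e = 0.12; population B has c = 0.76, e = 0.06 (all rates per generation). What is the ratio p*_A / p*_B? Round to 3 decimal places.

A: p*_A = 1 − 0.12/0.88 = 0.8636.
B: p*_B = 1 − 0.06/0.76 = 0.9211.
p*_A / p*_B = 0.8636/0.9211 = 0.9377.

0.938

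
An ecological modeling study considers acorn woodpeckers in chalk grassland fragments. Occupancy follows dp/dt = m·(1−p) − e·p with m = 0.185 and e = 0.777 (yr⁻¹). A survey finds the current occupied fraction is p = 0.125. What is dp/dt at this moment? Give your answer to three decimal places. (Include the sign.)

Colonization term: m·(1−p) = 0.185×0.8750 = 0.16187.
Extinction term: e·p = 0.09713.
dp/dt = 0.16187 − 0.09713 = 0.06475.

0.065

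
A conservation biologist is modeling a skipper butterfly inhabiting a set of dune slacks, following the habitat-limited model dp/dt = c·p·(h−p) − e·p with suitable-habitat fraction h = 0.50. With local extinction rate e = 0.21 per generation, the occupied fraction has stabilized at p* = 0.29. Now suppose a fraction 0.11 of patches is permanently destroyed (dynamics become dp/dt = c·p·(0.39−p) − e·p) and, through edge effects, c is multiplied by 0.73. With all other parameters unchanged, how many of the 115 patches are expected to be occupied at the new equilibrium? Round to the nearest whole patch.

12

Balance c(h−p*) = e gives c = e/(0.5 − 0.29000) = 0.21/0.21000 = 1.00000.
New p* = 0.39 − e/c = 0.39 − 0.21000/0.73000 = 0.10233.
Expected occupied = 115 × 0.10233 = 11.77 ≈ 12.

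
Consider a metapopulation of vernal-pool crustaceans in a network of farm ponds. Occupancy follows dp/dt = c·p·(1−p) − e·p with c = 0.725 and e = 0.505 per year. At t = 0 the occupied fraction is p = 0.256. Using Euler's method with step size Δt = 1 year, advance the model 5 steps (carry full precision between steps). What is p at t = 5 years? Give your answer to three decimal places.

Update rule: p ← p + [c·p·(1−p) − e·p]·Δt with Δt = 1.
t = 1: p = 0.25600 + (+0.00881) = 0.26481
t = 2: p = 0.26481 + (+0.00742) = 0.27223
t = 3: p = 0.27223 + (+0.00616) = 0.27839
t = 4: p = 0.27839 + (+0.00506) = 0.28345
t = 5: p = 0.28345 + (+0.00411) = 0.28756

0.288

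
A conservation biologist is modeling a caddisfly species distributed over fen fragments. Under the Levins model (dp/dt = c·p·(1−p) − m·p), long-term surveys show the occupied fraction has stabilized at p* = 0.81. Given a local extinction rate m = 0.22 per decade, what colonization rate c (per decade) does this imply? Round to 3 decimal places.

1.158

At equilibrium c(1−p*) = m, so c = m/(1−p*).
c = 0.22/(1 − 0.81) = 0.22/0.1900 = 1.1579.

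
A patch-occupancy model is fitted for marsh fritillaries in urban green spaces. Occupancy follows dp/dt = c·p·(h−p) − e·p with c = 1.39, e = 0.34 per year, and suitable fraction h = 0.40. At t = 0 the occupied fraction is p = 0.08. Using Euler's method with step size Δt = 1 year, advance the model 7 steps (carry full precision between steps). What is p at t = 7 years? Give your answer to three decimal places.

Update rule: p ← p + [c·p·(h−p) − e·p]·Δt with Δt = 1.
step 1: Δp = +0.00838, p = 0.08838
step 2: Δp = +0.00823, p = 0.09662
step 3: Δp = +0.00789, p = 0.10451
step 4: Δp = +0.00739, p = 0.11190
step 5: Δp = +0.00677, p = 0.11867
step 6: Δp = +0.00606, p = 0.12473
step 7: Δp = +0.00532, p = 0.13004

0.130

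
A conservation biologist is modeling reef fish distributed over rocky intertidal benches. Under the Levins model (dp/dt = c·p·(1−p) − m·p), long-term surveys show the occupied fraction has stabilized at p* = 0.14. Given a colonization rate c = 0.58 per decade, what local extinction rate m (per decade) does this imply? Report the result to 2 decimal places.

0.50

At equilibrium c(1−p*) = m.
m = 0.58 × (1 − 0.14) = 0.58 × 0.8600 = 0.4988.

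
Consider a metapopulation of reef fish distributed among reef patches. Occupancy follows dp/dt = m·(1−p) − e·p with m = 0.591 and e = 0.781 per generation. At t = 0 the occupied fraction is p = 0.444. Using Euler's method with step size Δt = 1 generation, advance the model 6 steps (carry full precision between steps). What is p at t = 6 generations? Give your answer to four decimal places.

Update rule: p ← p + [m·(1−p) − e·p]·Δt with Δt = 1.
  1  |  dp/dt·Δt = -0.018168  |  p_1 = 0.425832
  2  |  dp/dt·Δt = +0.006758  |  p_2 = 0.432590
  3  |  dp/dt·Δt = -0.002514  |  p_3 = 0.430076
  4  |  dp/dt·Δt = +0.000935  |  p_4 = 0.431012
  5  |  dp/dt·Δt = -0.000348  |  p_5 = 0.430664
  6  |  dp/dt·Δt = +0.000129  |  p_6 = 0.430793

0.4308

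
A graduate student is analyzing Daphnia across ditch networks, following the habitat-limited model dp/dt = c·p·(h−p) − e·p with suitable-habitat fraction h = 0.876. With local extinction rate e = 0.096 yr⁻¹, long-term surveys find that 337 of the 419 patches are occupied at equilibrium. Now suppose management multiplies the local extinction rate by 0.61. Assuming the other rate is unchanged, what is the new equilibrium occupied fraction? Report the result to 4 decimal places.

Observed p* = 337/419 = 0.80430.
Balance c(h−p*) = e gives c = e/(0.876 − 0.80430) = 0.096/0.07170 = 1.33891.
New p* = 0.876 − e/c = 0.876 − 0.05856/1.33891 = 0.83226.

0.8323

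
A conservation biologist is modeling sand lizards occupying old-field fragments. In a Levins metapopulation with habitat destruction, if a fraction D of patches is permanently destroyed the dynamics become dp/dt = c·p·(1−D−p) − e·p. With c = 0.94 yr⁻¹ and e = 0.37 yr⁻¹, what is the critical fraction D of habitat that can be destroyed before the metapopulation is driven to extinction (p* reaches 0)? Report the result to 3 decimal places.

0.606

The nontrivial equilibrium is p* = (1−D) − e/c; extinction occurs when this hits zero.
So D_crit = 1 − e/c = 1 − 0.37/0.94 = 1 − 0.3936 = 0.6064.
Note this equals the original equilibrium occupancy — the Levins extinction-debt result.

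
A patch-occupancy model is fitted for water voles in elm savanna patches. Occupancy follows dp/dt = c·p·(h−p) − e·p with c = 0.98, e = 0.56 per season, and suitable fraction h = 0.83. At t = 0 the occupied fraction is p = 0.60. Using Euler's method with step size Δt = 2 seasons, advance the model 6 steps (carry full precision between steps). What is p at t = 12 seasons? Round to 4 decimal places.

Update rule: p ← p + [c·p·(h−p) − e·p]·Δt with Δt = 2.
t = 2: p = 0.60000 + (-0.40152) = 0.19848
t = 4: p = 0.19848 + (+0.02338) = 0.22186
t = 6: p = 0.22186 + (+0.01596) = 0.23782
t = 8: p = 0.23782 + (+0.00967) = 0.24749
t = 10: p = 0.24749 + (+0.00537) = 0.25287
t = 12: p = 0.25287 + (+0.00283) = 0.25569

0.2557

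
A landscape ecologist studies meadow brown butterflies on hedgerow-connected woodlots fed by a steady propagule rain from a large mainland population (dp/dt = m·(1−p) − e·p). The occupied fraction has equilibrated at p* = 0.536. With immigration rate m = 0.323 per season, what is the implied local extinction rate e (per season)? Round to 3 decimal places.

0.280

At equilibrium m(1−p*) = e·p*, so e = m(1−p*)/p*.
e = 0.323 × 0.4640 / 0.536 = 0.2796.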